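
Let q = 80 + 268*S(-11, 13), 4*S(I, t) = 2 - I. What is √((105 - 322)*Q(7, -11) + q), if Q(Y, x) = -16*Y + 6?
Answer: √23953 ≈ 154.77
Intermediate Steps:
S(I, t) = ½ - I/4 (S(I, t) = (2 - I)/4 = ½ - I/4)
Q(Y, x) = 6 - 16*Y
q = 951 (q = 80 + 268*(½ - ¼*(-11)) = 80 + 268*(½ + 11/4) = 80 + 268*(13/4) = 80 + 871 = 951)
√((105 - 322)*Q(7, -11) + q) = √((105 - 322)*(6 - 16*7) + 951) = √(-217*(6 - 112) + 951) = √(-217*(-106) + 951) = √(23002 + 951) = √23953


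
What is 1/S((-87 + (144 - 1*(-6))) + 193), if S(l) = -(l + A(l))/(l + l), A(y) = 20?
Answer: -128/69 ≈ -1.8551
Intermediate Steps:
S(l) = -(20 + l)/(2*l) (S(l) = -(l + 20)/(l + l) = -(20 + l)/(2*l))
1/S((-87 + (144 - 1*(-6))) + 193) = 1/((-20 - ((-87 + (144 - 1*(-6))) + 193))/(2*((-87 + (144 - 1*(-6))) + 193))) = 1/((-20 - ((-87 + (144 + 6)) + 193))/(2*((-87 + (144 + 6)) + 193))) = 1/((-20 - ((-87 + 150) + 193))/(2*((-87 + 150) + 193))) = 1/((-20 - (63 + 193))/(2*(63 + 193))) = 1/((½)*(-20 - 1*256)/256) = 1/((½)*(1/256)*(-20 - 256)) = 1/((½)*(1/256)*(-276)) = 1/(-69/128) = -128/69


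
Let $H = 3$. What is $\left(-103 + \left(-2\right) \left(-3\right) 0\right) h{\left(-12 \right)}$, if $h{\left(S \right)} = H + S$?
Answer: $927$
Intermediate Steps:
$h{\left(S \right)} = 3 + S$
$\left(-103 + \left(-2\right) \left(-3\right) 0\right) h{\left(-12 \right)} = \left(-103 + \left(-2\right) \left(-3\right) 0\right) \left(3 - 12\right) = \left(-103 + 6 \cdot 0\right) \left(-9\right) = \left(-103 + 0\right) \left(-9\right) = \left(-103\right) \left(-9\right) = 927$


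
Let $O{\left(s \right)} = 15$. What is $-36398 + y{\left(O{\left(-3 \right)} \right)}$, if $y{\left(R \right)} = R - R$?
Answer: $-36398$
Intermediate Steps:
$y{\left(R \right)} = 0$
$-36398 + y{\left(O{\left(-3 \right)} \right)} = -36398 + 0 = -36398$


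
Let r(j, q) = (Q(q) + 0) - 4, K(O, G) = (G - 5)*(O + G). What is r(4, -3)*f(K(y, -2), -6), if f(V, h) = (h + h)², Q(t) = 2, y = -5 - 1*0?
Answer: -288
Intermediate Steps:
y = -5 (y = -5 + 0 = -5)
K(O, G) = (-5 + G)*(G + O)
r(j, q) = -2 (r(j, q) = (2 + 0) - 4 = 2 - 4 = -2)
f(V, h) = 4*h² (f(V, h) = (2*h)² = 4*h²)
r(4, -3)*f(K(y, -2), -6) = -8*(-6)² = -8*36 = -2*144 = -288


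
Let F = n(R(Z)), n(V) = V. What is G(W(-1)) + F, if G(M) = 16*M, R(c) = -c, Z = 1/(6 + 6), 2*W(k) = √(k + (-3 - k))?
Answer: -1/12 + 8*I*√3 ≈ -0.083333 + 13.856*I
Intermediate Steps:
W(k) = I*√3/2 (W(k) = √(k + (-3 - k))/2 = √(-3)/2 = (I*√3)/2 = I*√3/2)
Z = 1/12 ≈ 0.083333
F = -1/12 (F = -1*1/12 = -1/12 ≈ -0.083333)
G(W(-1)) + F = 16*(I*√3/2) - 1/12 = 8*I*√3 - 1/12 = -1/12 + 8*I*√3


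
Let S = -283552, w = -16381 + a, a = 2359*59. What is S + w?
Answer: -160752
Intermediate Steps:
a = 139181
w = 122800 (w = -16381 + 139181 = 122800)
S + w = -283552 + 122800 = -160752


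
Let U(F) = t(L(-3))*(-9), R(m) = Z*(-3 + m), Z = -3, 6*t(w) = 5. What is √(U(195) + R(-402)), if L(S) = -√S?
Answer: √4830/2 ≈ 34.749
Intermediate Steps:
t(w) = ⅚ (t(w) = (⅙)*5 = ⅚)
R(m) = 9 - 3*m (R(m) = -3*(-3 + m) = 9 - 3*m)
U(F) = -15/2 (U(F) = (⅚)*(-9) = -15/2)
√(U(195) + R(-402)) = √(-15/2 + (9 - 3*(-402))) = √(-15/2 + (9 + 1206)) = √(-15/2 + 1215) = √(2415/2) = √4830/2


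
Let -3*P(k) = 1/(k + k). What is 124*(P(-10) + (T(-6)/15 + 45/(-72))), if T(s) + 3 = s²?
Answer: 5921/30 ≈ 197.37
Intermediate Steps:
P(k) = -1/(6*k) (P(k) = -1/(3*(k + k)) = -1/(2*k)/3 = -1/(6*k))
T(s) = -3 + s²
124*(P(-10) + (T(-6)/15 + 45/(-72))) = 124*(-⅙/(-10) + ((-3 + (-6)²)/15 + 45/(-72))) = 124*(-⅙*(-⅒) + ((-3 + 36)*(1/15) + 45*(-1/72))) = 124*(1/60 + (33*(1/15) - 5/8)) = 124*(1/60 + (11/5 - 5/8)) = 124*(1/60 + 63/40) = 124*(191/120) = 5921/30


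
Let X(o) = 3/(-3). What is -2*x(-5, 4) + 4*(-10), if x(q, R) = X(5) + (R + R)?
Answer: -54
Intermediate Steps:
X(o) = -1 (X(o) = 3*(-⅓) = -1)
x(q, R) = -1 + 2*R (x(q, R) = -1 + (R + R) = -1 + 2*R)
-2*x(-5, 4) + 4*(-10) = -2*(-1 + 2*4) + 4*(-10) = -2*(-1 + 8) - 40 = -2*7 - 40 = -14 - 40 = -54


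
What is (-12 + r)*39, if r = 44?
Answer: 1248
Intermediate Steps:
(-12 + r)*39 = (-12 + 44)*39 = 32*39 = 1248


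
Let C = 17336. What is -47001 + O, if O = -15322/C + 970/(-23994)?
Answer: -4887729914993/103989996 ≈ -47002.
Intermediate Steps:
O = -96112997/103989996 (O = -15322/17336 + 970/(-23994) = -15322*1/17336 + 970*(-1/23994) = -7661/8668 - 485/11997 = -96112997/103989996 ≈ -0.92425)
-47001 + O = -47001 - 96112997/103989996 = -4887729914993/103989996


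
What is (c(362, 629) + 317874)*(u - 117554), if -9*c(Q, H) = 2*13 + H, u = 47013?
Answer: -201762144151/9 ≈ -2.2418e+10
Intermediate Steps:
c(Q, H) = -26/9 - H/9 (c(Q, H) = -(2*13 + H)/9 = -(26 + H)/9 = -26/9 - H/9)
(c(362, 629) + 317874)*(u - 117554) = ((-26/9 - ⅑*629) + 317874)*(47013 - 117554) = ((-26/9 - 629/9) + 317874)*(-70541) = (-655/9 + 317874)*(-70541) = (2860211/9)*(-70541) = -201762144151/9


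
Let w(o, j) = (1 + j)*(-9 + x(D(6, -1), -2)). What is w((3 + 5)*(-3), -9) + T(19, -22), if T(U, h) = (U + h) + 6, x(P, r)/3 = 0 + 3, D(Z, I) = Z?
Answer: 3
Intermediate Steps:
x(P, r) = 9 (x(P, r) = 3*(0 + 3) = 3*3 = 9)
w(o, j) = 0 (w(o, j) = (1 + j)*(-9 + 9) = (1 + j)*0 = 0)
T(U, h) = 6 + U + h
w((3 + 5)*(-3), -9) + T(19, -22) = 0 + (6 + 19 - 22) = 0 + 3 = 3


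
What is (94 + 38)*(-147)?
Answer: -19404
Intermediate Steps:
(94 + 38)*(-147) = 132*(-147) = -19404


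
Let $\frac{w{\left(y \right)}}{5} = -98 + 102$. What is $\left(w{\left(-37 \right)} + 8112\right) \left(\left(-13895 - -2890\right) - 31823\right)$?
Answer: $-348277296$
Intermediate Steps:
$w{\left(y \right)} = 20$ ($w{\left(y \right)} = 5 \left(-98 + 102\right) = 5 \cdot 4 = 20$)
$\left(w{\left(-37 \right)} + 8112\right) \left(\left(-13895 - -2890\right) - 31823\right) = \left(20 + 8112\right) \left(\left(-13895 - -2890\right) - 31823\right) = 8132 \left(\left(-13895 + 2890\right) - 31823\right) = 8132 \left(-11005 - 31823\right) = 8132 \left(-42828\right) = -348277296$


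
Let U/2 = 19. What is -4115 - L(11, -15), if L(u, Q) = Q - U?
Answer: -4062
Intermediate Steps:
U = 38 (U = 2*19 = 38)
L(u, Q) = -38 + Q (L(u, Q) = Q - 1*38 = Q - 38 = -38 + Q)
-4115 - L(11, -15) = -4115 - (-38 - 15) = -4115 - 1*(-53) = -4115 + 53 = -4062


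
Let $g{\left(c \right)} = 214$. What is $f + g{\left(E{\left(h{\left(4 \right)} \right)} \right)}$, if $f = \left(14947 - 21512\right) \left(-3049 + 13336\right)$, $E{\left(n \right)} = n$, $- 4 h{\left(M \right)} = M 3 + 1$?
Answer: $-67533941$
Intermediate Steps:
$h{\left(M \right)} = - \frac{1}{4} - \frac{3 M}{4}$ ($h{\left(M \right)} = - \frac{M 3 + 1}{4} = - \frac{3 M + 1}{4} = - \frac{1 + 3 M}{4} = - \frac{1}{4} - \frac{3 M}{4}$)
$f = -67534155$ ($f = \left(-6565\right) 10287 = -67534155$)
$f + g{\left(E{\left(h{\left(4 \right)} \right)} \right)} = -67534155 + 214 = -67533941$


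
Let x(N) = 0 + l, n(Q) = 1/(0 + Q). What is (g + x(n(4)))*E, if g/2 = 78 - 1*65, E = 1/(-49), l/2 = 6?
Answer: -38/49 ≈ -0.77551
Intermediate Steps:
n(Q) = 1/Q
l = 12 (l = 2*6 = 12)
E = -1/49 ≈ -0.020408
x(N) = 12 (x(N) = 0 + 12 = 12)
g = 26 (g = 2*(78 - 1*65) = 2*(78 - 65) = 2*13 = 26)
(g + x(n(4)))*E = (26 + 12)*(-1/49) = 38*(-1/49) = -38/49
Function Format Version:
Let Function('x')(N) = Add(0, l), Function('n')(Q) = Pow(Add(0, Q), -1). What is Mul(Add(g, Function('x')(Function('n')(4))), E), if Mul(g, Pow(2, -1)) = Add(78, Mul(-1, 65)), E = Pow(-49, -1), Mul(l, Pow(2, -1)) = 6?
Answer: Rational(-38, 49) ≈ -0.77551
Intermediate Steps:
Function('n')(Q) = Pow(Q, -1)
l = 12 (l = Mul(2, 6) = 12)
E = Rational(-1, 49) ≈ -0.020408
Function('x')(N) = 12 (Function('x')(N) = Add(0, 12) = 12)
g = 26 (g = Mul(2, Add(78, Mul(-1, 65))) = Mul(2, Add(78, -65)) = Mul(2, 13) = 26)
Mul(Add(g, Function('x')(Function('n')(4))), E) = Mul(Add(26, 12), Rational(-1, 49)) = Mul(38, Rational(-1, 49)) = Rational(-38, 49)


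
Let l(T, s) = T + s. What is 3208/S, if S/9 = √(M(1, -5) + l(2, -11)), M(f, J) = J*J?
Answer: 802/9 ≈ 89.111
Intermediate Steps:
M(f, J) = J²
S = 36 (S = 9*√((-5)² + (2 - 11)) = 9*√(25 - 9) = 9*√16 = 9*4 = 36)
3208/S = 3208/36 = (1/36)*3208 = 802/9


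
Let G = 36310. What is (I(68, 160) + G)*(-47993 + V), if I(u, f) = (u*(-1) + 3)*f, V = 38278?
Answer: -251715650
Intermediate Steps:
I(u, f) = f*(3 - u) (I(u, f) = (-u + 3)*f = (3 - u)*f = f*(3 - u))
(I(68, 160) + G)*(-47993 + V) = (160*(3 - 1*68) + 36310)*(-47993 + 38278) = (160*(3 - 68) + 36310)*(-9715) = (160*(-65) + 36310)*(-9715) = (-10400 + 36310)*(-9715) = 25910*(-9715) = -251715650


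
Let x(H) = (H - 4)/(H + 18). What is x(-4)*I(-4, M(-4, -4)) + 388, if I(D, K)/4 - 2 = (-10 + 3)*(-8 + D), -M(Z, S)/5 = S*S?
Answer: 1340/7 ≈ 191.43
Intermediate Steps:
M(Z, S) = -5*S² (M(Z, S) = -5*S*S = -5*S²)
I(D, K) = 232 - 28*D (I(D, K) = 8 + 4*((-10 + 3)*(-8 + D)) = 8 + 4*(-7*(-8 + D)) = 8 + 4*(56 - 7*D) = 8 + (224 - 28*D) = 232 - 28*D)
x(H) = (-4 + H)/(18 + H)
x(-4)*I(-4, M(-4, -4)) + 388 = ((-4 - 4)/(18 - 4))*(232 - 28*(-4)) + 388 = (-8/14)*(232 + 112) + 388 = ((1/14)*(-8))*344 + 388 = -4/7*344 + 388 = -1376/7 + 388 = 1340/7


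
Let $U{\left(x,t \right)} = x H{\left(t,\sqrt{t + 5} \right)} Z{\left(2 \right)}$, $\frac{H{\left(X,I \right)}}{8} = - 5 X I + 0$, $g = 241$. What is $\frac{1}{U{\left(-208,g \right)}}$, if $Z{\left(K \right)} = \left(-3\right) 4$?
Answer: $- \frac{\sqrt{246}}{5919114240} \approx -2.6498 \cdot 10^{-9}$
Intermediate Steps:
$Z{\left(K \right)} = -12$
$H{\left(X,I \right)} = - 40 I X$ ($H{\left(X,I \right)} = 8 \left(- 5 X I + 0\right) = 8 \left(- 5 I X + 0\right) = 8 \left(- 5 I X\right) = - 40 I X$)
$U{\left(x,t \right)} = 480 t x \sqrt{5 + t}$ ($U{\left(x,t \right)} = x \left(- 40 \sqrt{t + 5} t\right) \left(-12\right) = x \left(- 40 \sqrt{5 + t} t\right) \left(-12\right) = x \left(- 40 t \sqrt{5 + t}\right) \left(-12\right) = - 40 t x \sqrt{5 + t} \left(-12\right) = 480 t x \sqrt{5 + t}$)
$\frac{1}{U{\left(-208,g \right)}} = \frac{1}{480 \cdot 241 \left(-208\right) \sqrt{5 + 241}} = \frac{1}{480 \cdot 241 \left(-208\right) \sqrt{246}} = \frac{1}{\left(-24061440\right) \sqrt{246}} = - \frac{\sqrt{246}}{5919114240}$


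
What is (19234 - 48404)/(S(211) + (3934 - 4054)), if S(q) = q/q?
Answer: 29170/119 ≈ 245.13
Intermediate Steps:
S(q) = 1
(19234 - 48404)/(S(211) + (3934 - 4054)) = (19234 - 48404)/(1 + (3934 - 4054)) = -29170/(1 - 120) = -29170/(-119) = -29170*(-1/119) = 29170/119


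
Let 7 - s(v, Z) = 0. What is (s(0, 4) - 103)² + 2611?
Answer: 11827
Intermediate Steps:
s(v, Z) = 7 (s(v, Z) = 7 - 1*0 = 7 + 0 = 7)
(s(0, 4) - 103)² + 2611 = (7 - 103)² + 2611 = (-96)² + 2611 = 9216 + 2611 = 11827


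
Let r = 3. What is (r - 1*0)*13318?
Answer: 39954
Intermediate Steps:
(r - 1*0)*13318 = (3 - 1*0)*13318 = (3 + 0)*13318 = 3*13318 = 39954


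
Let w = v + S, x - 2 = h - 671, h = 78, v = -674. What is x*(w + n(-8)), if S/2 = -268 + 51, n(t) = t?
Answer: 659556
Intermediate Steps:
S = -434 (S = 2*(-268 + 51) = 2*(-217) = -434)
x = -591 (x = 2 + (78 - 671) = 2 - 593 = -591)
w = -1108 (w = -674 - 434 = -1108)
x*(w + n(-8)) = -591*(-1108 - 8) = -591*(-1116) = 659556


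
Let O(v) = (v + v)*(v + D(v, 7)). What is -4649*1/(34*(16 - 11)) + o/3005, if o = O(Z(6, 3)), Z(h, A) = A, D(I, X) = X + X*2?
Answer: -2789153/102170 ≈ -27.299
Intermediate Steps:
D(I, X) = 3*X (D(I, X) = X + 2*X = 3*X)
O(v) = 2*v*(21 + v) (O(v) = (v + v)*(v + 3*7) = (2*v)*(v + 21) = (2*v)*(21 + v) = 2*v*(21 + v))
o = 144 (o = 2*3*(21 + 3) = 2*3*24 = 144)
-4649*1/(34*(16 - 11)) + o/3005 = -4649*1/(34*(16 - 11)) + 144/3005 = -4649/(5*34) + 144*(1/3005) = -4649/170 + 144/3005 = -2789153/102170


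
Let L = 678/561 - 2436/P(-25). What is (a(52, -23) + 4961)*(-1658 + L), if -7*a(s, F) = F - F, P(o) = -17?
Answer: -127643824/17 ≈ -7.5085e+6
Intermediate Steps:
L = 27022/187 (L = 678/561 - 2436/(-17) = 678*(1/561) - 2436*(-1/17) = 226/187 + 2436/17 = 27022/187 ≈ 144.50)
a(s, F) = 0 (a(s, F) = -(F - F)/7 = -⅐*0 = 0)
(a(52, -23) + 4961)*(-1658 + L) = (0 + 4961)*(-1658 + 27022/187) = 4961*(-283024/187) = -127643824/17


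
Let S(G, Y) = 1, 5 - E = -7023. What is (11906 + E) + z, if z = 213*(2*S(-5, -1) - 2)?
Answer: 18934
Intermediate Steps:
E = 7028 (E = 5 - 1*(-7023) = 5 + 7023 = 7028)
z = 0 (z = 213*(2*1 - 2) = 213*(2 - 2) = 213*0 = 0)
(11906 + E) + z = (11906 + 7028) + 0 = 18934 + 0 = 18934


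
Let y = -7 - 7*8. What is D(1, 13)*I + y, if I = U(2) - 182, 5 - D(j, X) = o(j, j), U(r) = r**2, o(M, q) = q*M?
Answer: -775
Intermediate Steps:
o(M, q) = M*q
D(j, X) = 5 - j**2 (D(j, X) = 5 - j*j = 5 - j**2)
y = -63 (y = -7 - 56 = -63)
I = -178 (I = 2**2 - 182 = 4 - 182 = -178)
D(1, 13)*I + y = (5 - 1*1**2)*(-178) - 63 = (5 - 1*1)*(-178) - 63 = (5 - 1)*(-178) - 63 = 4*(-178) - 63 = -712 - 63 = -775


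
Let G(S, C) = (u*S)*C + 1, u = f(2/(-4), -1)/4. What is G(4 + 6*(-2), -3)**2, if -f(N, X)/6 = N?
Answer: 361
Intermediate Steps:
f(N, X) = -6*N
u = 3/4 (u = -12/(-4)/4 = -12*(-1)/4*(1/4) = -6*(-1/2)*(1/4) = 3*(1/4) = 3/4 ≈ 0.75000)
G(S, C) = 1 + 3*C*S/4 (G(S, C) = (3*S/4)*C + 1 = 3*C*S/4 + 1 = 1 + 3*C*S/4)
G(4 + 6*(-2), -3)**2 = (1 + (3/4)*(-3)*(4 + 6*(-2)))**2 = (1 + (3/4)*(-3)*(4 - 12))**2 = (1 + (3/4)*(-3)*(-8))**2 = (1 + 18)**2 = 19**2 = 361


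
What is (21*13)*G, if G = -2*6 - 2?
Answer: -3822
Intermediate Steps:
G = -14 (G = -12 - 2 = -14)
(21*13)*G = (21*13)*(-14) = 273*(-14) = -3822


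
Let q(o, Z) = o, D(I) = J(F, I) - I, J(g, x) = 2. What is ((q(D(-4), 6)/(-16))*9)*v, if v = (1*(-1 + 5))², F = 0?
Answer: -54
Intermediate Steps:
D(I) = 2 - I
v = 16 (v = (1*4)² = 4² = 16)
((q(D(-4), 6)/(-16))*9)*v = (((2 - 1*(-4))/(-16))*9)*16 = (((2 + 4)*(-1/16))*9)*16 = ((6*(-1/16))*9)*16 = -3/8*9*16 = -27/8*16 = -54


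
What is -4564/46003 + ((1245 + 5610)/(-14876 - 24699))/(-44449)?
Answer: -1605615272827/16184491851505 ≈ -0.099207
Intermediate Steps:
-4564/46003 + ((1245 + 5610)/(-14876 - 24699))/(-44449) = -4564*1/46003 + (6855/(-39575))*(-1/44449) = -4564/46003 + (6855*(-1/39575))*(-1/44449) = -4564/46003 - 1371/7915*(-1/44449) = -4564/46003 + 1371/351813835 = -1605615272827/16184491851505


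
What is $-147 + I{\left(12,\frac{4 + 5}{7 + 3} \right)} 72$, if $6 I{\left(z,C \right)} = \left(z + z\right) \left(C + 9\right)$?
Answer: $\frac{13521}{5} \approx 2704.2$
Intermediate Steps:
$I{\left(z,C \right)} = \frac{z \left(9 + C\right)}{3}$ ($I{\left(z,C \right)} = \frac{\left(z + z\right) \left(C + 9\right)}{6} = \frac{2 z \left(9 + C\right)}{6} = \frac{z \left(9 + C\right)}{3}$)
$-147 + I{\left(12,\frac{4 + 5}{7 + 3} \right)} 72 = -147 + \frac{1}{3} \cdot 12 \left(9 + \frac{4 + 5}{7 + 3}\right) 72 = -147 + \frac{1}{3} \cdot 12 \left(9 + \frac{9}{10}\right) 72 = -147 + \frac{1}{3} \cdot 12 \cdot \frac{99}{10} \cdot 72 = -147 + \frac{198}{5} \cdot 72 = -147 + \frac{14256}{5} = \frac{13521}{5}$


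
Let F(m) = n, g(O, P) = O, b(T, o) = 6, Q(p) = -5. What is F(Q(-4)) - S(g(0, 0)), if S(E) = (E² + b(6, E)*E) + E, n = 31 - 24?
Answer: 7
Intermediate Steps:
n = 7
F(m) = 7
S(E) = E² + 7*E (S(E) = (E² + 6*E) + E = E² + 7*E)
F(Q(-4)) - S(g(0, 0)) = 7 - 0*(7 + 0) = 7 - 0*7 = 7 - 1*0 = 7 + 0 = 7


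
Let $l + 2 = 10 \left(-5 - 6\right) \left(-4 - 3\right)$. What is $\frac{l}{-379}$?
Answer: $- \frac{768}{379} \approx -2.0264$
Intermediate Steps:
$l = 768$ ($l = -2 + 10 \left(-5 - 6\right) \left(-4 - 3\right) = -2 + 10 \left(\left(-11\right) \left(-7\right)\right) = -2 + 10 \cdot 77 = -2 + 770 = 768$)
$\frac{l}{-379} = \frac{768}{-379} = 768 \left(- \frac{1}{379}\right) = - \frac{768}{379}$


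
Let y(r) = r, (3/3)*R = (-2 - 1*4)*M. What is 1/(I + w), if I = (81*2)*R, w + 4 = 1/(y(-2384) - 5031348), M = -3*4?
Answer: 5033732/58693315119 ≈ 8.5763e-5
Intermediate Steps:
M = -12
R = 72 (R = (-2 - 1*4)*(-12) = (-2 - 4)*(-12) = -6*(-12) = 72)
w = -20134929/5033732 (w = -4 + 1/(-2384 - 5031348) = -4 + 1/(-5033732) = -4 - 1/5033732 = -20134929/5033732 ≈ -4.0000)
I = 11664 (I = (81*2)*72 = 162*72 = 11664)
1/(I + w) = 1/(11664 - 20134929/5033732) = 1/(58693315119/5033732) = 5033732/58693315119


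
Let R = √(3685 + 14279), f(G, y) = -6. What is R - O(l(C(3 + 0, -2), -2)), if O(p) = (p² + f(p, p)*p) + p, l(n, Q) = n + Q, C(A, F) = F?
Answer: -36 + 6*√499 ≈ 98.030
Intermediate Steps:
l(n, Q) = Q + n
O(p) = p² - 5*p (O(p) = (p² - 6*p) + p = p² - 5*p)
R = 6*√499 (R = √17964 = 6*√499 ≈ 134.03)
R - O(l(C(3 + 0, -2), -2)) = 6*√499 - (-2 - 2)*(-5 + (-2 - 2)) = 6*√499 - (-4)*(-5 - 4) = 6*√499 - (-4)*(-9) = 6*√499 - 1*36 = 6*√499 - 36 = -36 + 6*√499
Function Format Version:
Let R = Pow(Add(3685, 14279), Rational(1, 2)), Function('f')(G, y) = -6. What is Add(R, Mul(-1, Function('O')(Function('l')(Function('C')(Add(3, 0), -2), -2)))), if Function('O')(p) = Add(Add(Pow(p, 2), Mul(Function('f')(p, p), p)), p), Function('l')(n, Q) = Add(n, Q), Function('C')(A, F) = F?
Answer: Add(-36, Mul(6, Pow(499, Rational(1, 2)))) ≈ 98.030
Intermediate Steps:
Function('l')(n, Q) = Add(Q, n)
Function('O')(p) = Add(Pow(p, 2), Mul(-5, p)) (Function('O')(p) = Add(Add(Pow(p, 2), Mul(-6, p)), p) = Add(Pow(p, 2), Mul(-5, p)))
R = Mul(6, Pow(499, Rational(1, 2))) (R = Pow(17964, Rational(1, 2)) = Mul(6, Pow(499, Rational(1, 2))) ≈ 134.03)
Add(R, Mul(-1, Function('O')(Function('l')(Function('C')(Add(3, 0), -2), -2)))) = Add(Mul(6, Pow(499, Rational(1, 2))), Mul(-1, Mul(Add(-2, -2), Add(-5, Add(-2, -2))))) = Add(Mul(6, Pow(499, Rational(1, 2))), Mul(-1, Mul(-4, Add(-5, -4)))) = Add(Mul(6, Pow(499, Rational(1, 2))), Mul(-1, Mul(-4, -9))) = Add(Mul(6, Pow(499, Rational(1, 2))), Mul(-1, 36)) = Add(Mul(6, Pow(499, Rational(1, 2))), -36) = Add(-36, Mul(6, Pow(499, Rational(1, 2))))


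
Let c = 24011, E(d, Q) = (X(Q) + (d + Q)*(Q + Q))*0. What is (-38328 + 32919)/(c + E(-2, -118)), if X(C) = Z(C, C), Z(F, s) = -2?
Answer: -5409/24011 ≈ -0.22527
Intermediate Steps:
X(C) = -2
E(d, Q) = 0 (E(d, Q) = (-2 + (d + Q)*(Q + Q))*0 = (-2 + (Q + d)*(2*Q))*0 = (-2 + 2*Q*(Q + d))*0 = 0)
(-38328 + 32919)/(c + E(-2, -118)) = (-38328 + 32919)/(24011 + 0) = -5409/24011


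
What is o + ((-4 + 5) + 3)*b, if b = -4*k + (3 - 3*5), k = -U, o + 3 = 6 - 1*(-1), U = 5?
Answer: 36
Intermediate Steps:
o = 4 (o = -3 + (6 - 1*(-1)) = -3 + (6 + 1) = -3 + 7 = 4)
k = -5 (k = -1*5 = -5)
b = 8 (b = -4*(-5) + (3 - 3*5) = 20 + (3 - 15) = 20 - 12 = 8)
o + ((-4 + 5) + 3)*b = 4 + ((-4 + 5) + 3)*8 = 4 + (1 + 3)*8 = 4 + 4*8 = 4 + 32 = 36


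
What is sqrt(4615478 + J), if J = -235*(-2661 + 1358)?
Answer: sqrt(4921683) ≈ 2218.5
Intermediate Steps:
J = 306205 (J = -235*(-1303) = 306205)
sqrt(4615478 + J) = sqrt(4615478 + 306205) = sqrt(4921683)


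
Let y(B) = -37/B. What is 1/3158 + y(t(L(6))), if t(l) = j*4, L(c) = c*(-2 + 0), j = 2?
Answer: -58419/12632 ≈ -4.6247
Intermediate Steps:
L(c) = -2*c (L(c) = c*(-2) = -2*c)
t(l) = 8 (t(l) = 2*4 = 8)
1/3158 + y(t(L(6))) = 1/3158 - 37/8 = -58419/12632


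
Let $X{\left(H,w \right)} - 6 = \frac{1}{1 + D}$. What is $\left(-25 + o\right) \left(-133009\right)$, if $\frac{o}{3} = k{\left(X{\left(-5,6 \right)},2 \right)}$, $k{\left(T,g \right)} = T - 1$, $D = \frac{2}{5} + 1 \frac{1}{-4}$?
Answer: $983110$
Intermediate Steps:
$D = \frac{3}{20}$ ($D = 2 \cdot \frac{1}{5} + 1 \left(- \frac{1}{4}\right) = \frac{2}{5} - \frac{1}{4} = \frac{3}{20} \approx 0.15$)
$X{\left(H,w \right)} = \frac{158}{23}$ ($X{\left(H,w \right)} = 6 + \frac{1}{1 + \frac{3}{20}} = 6 + \frac{1}{\frac{23}{20}} = 6 + \frac{20}{23} = \frac{158}{23}$)
$k{\left(T,g \right)} = -1 + T$
$o = \frac{405}{23}$ ($o = 3 \left(-1 + \frac{158}{23}\right) = 3 \cdot \frac{135}{23} = \frac{405}{23} \approx 17.609$)
$\left(-25 + o\right) \left(-133009\right) = \left(-25 + \frac{405}{23}\right) \left(-133009\right) = \left(- \frac{170}{23}\right) \left(-133009\right) = 983110$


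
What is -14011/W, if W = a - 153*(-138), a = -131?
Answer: -14011/20983 ≈ -0.66773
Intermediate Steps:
W = 20983 (W = -131 - 153*(-138) = -131 + 21114 = 20983)
-14011/W = -14011/20983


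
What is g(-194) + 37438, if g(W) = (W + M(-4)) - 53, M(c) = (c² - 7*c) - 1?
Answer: 37234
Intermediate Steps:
M(c) = -1 + c² - 7*c
g(W) = -10 + W (g(W) = (W + (-1 + (-4)² - 7*(-4))) - 53 = (W + (-1 + 16 + 28)) - 53 = (W + 43) - 53 = (43 + W) - 53 = -10 + W)
g(-194) + 37438 = (-10 - 194) + 37438 = -204 + 37438 = 37234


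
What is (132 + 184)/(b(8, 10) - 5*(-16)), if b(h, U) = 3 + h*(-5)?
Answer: 316/43 ≈ 7.3488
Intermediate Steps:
b(h, U) = 3 - 5*h
(132 + 184)/(b(8, 10) - 5*(-16)) = (132 + 184)/((3 - 5*8) - 5*(-16)) = 316/((3 - 40) + 80) = 316/(-37 + 80) = 316/43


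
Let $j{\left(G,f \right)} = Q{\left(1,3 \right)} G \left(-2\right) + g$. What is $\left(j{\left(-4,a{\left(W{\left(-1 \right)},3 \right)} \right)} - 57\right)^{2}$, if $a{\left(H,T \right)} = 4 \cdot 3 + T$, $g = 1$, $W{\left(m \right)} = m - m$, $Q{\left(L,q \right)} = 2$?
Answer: $1600$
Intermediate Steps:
$W{\left(m \right)} = 0$
$a{\left(H,T \right)} = 12 + T$
$j{\left(G,f \right)} = 1 - 4 G$ ($j{\left(G,f \right)} = 2 G \left(-2\right) + 1 = - 4 G + 1 = 1 - 4 G$)
$\left(j{\left(-4,a{\left(W{\left(-1 \right)},3 \right)} \right)} - 57\right)^{2} = \left(\left(1 - -16\right) - 57\right)^{2} = \left(\left(1 + 16\right) - 57\right)^{2} = \left(17 - 57\right)^{2} = \left(-40\right)^{2} = 1600$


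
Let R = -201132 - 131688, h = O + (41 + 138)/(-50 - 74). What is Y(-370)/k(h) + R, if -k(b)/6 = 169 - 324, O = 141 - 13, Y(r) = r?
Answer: -30952297/93 ≈ -3.3282e+5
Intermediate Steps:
O = 128
h = 15693/124 (h = 128 + (41 + 138)/(-50 - 74) = 128 + 179/(-124) = 128 + 179*(-1/124) = 128 - 179/124 = 15693/124 ≈ 126.56)
k(b) = 930 (k(b) = -6*(169 - 324) = -6*(-155) = 930)
R = -332820
Y(-370)/k(h) + R = -370/930 - 332820 = -370*1/930 - 332820 = -37/93 - 332820 = -30952297/93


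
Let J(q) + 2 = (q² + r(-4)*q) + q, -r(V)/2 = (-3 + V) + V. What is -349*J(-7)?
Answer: 39786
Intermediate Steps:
r(V) = 6 - 4*V (r(V) = -2*((-3 + V) + V) = -2*(-3 + 2*V) = 6 - 4*V)
J(q) = -2 + q² + 23*q (J(q) = -2 + ((q² + (6 - 4*(-4))*q) + q) = -2 + ((q² + (6 + 16)*q) + q) = -2 + ((q² + 22*q) + q) = -2 + (q² + 23*q) = -2 + q² + 23*q)
-349*J(-7) = -349*(-2 + (-7)² + 23*(-7)) = -349*(-2 + 49 - 161) = -349*(-114) = 39786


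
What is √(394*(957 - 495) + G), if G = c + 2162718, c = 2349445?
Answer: √4694191 ≈ 2166.6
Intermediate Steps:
G = 4512163 (G = 2349445 + 2162718 = 4512163)
√(394*(957 - 495) + G) = √(394*(957 - 495) + 4512163) = √(394*462 + 4512163) = √(182028 + 4512163) = √4694191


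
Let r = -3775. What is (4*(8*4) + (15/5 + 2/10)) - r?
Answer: 19531/5 ≈ 3906.2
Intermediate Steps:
(4*(8*4) + (15/5 + 2/10)) - r = (4*(8*4) + (15/5 + 2/10)) - 1*(-3775) = (4*32 + (15*(⅕) + 2*(⅒))) + 3775 = (128 + (3 + ⅕)) + 3775 = (128 + 16/5) + 3775 = 656/5 + 3775 = 19531/5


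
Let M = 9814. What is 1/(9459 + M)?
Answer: 1/19273 ≈ 5.1886e-5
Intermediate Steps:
1/(9459 + M) = 1/(9459 + 9814) = 1/19273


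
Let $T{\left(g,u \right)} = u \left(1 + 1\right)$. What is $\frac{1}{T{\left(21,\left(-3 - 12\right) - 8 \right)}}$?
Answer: $- \frac{1}{46} \approx -0.021739$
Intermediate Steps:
$T{\left(g,u \right)} = 2 u$ ($T{\left(g,u \right)} = u 2 = 2 u$)
$\frac{1}{T{\left(21,\left(-3 - 12\right) - 8 \right)}} = \frac{1}{2 \left(\left(-3 - 12\right) - 8\right)} = \frac{1}{2 \left(-15 - 8\right)} = \frac{1}{2 \left(-23\right)} = \frac{1}{-46} = - \frac{1}{46}$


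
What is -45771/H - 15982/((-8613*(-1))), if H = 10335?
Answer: -186466531/29671785 ≈ -6.2843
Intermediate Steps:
-45771/H - 15982/((-8613*(-1))) = -45771/10335 - 15982/((-8613*(-1))) = -45771*1/10335 - 15982/8613 = -15257/3445 - 15982*1/8613 = -15257/3445 - 15982/8613 = -186466531/29671785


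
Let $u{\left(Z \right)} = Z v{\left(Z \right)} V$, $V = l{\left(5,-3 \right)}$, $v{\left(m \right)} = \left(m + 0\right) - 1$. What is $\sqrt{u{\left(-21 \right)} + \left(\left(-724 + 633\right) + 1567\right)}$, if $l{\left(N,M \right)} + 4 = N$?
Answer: $\sqrt{1938} \approx 44.023$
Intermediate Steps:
$l{\left(N,M \right)} = -4 + N$
$v{\left(m \right)} = -1 + m$ ($v{\left(m \right)} = m - 1 = -1 + m$)
$V = 1$ ($V = -4 + 5 = 1$)
$u{\left(Z \right)} = Z \left(-1 + Z\right)$ ($u{\left(Z \right)} = Z \left(-1 + Z\right) 1 = Z \left(-1 + Z\right)$)
$\sqrt{u{\left(-21 \right)} + \left(\left(-724 + 633\right) + 1567\right)} = \sqrt{- 21 \left(-1 - 21\right) + \left(\left(-724 + 633\right) + 1567\right)} = \sqrt{\left(-21\right) \left(-22\right) + \left(-91 + 1567\right)} = \sqrt{462 + 1476} = \sqrt{1938}$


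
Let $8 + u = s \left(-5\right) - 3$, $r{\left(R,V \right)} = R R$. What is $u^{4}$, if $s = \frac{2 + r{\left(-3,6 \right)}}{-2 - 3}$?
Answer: $0$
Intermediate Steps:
$r{\left(R,V \right)} = R^{2}$
$s = - \frac{11}{5}$ ($s = \frac{2 + \left(-3\right)^{2}}{-2 - 3} = \frac{2 + 9}{-5} = 11 \left(- \frac{1}{5}\right) = - \frac{11}{5} \approx -2.2$)
$u = 0$ ($u = -8 - -8 = -8 + \left(11 - 3\right) = -8 + 8 = 0$)
$u^{4} = 0^{4} = 0$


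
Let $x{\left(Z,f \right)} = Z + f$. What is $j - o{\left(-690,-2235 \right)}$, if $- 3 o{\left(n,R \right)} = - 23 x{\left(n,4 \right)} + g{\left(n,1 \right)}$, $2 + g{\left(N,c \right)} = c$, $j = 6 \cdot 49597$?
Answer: $302841$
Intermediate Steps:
$j = 297582$
$g{\left(N,c \right)} = -2 + c$
$o{\left(n,R \right)} = 31 + \frac{23 n}{3}$ ($o{\left(n,R \right)} = - \frac{- 23 \left(n + 4\right) + \left(-2 + 1\right)}{3} = - \frac{- 23 \left(4 + n\right) - 1}{3} = - \frac{\left(-92 - 23 n\right) - 1}{3} = - \frac{-93 - 23 n}{3} = 31 + \frac{23 n}{3}$)
$j - o{\left(-690,-2235 \right)} = 297582 - \left(31 + \frac{23}{3} \left(-690\right)\right) = 297582 - \left(31 - 5290\right) = 297582 - -5259 = 297582 + 5259 = 302841$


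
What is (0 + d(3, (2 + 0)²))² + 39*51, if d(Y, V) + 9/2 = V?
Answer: 7957/4 ≈ 1989.3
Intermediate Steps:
d(Y, V) = -9/2 + V
(0 + d(3, (2 + 0)²))² + 39*51 = (0 + (-9/2 + (2 + 0)²))² + 39*51 = (0 + (-9/2 + 2²))² + 1989 = (0 + (-9/2 + 4))² + 1989 = (0 - ½)² + 1989 = (-½)² + 1989 = ¼ + 1989 = 7957/4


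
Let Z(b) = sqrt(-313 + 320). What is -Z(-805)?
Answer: -sqrt(7) ≈ -2.6458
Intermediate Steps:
Z(b) = sqrt(7)
-Z(-805) = -sqrt(7)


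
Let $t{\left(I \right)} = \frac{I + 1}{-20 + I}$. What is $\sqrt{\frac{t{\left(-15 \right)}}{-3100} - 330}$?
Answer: $\frac{i \sqrt{792825310}}{1550} \approx 18.166 i$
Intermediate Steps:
$t{\left(I \right)} = \frac{1 + I}{-20 + I}$
$\sqrt{\frac{t{\left(-15 \right)}}{-3100} - 330} = \sqrt{\frac{\frac{1}{-20 - 15} \left(1 - 15\right)}{-3100} - 330} = \sqrt{\frac{1}{-35} \left(-14\right) \left(- \frac{1}{3100}\right) - 330} = \sqrt{\left(- \frac{1}{35}\right) \left(-14\right) \left(- \frac{1}{3100}\right) - 330} = \sqrt{\frac{2}{5} \left(- \frac{1}{3100}\right) - 330} = \sqrt{- \frac{1}{7750} - 330} = \sqrt{- \frac{2557501}{7750}} = \frac{i \sqrt{792825310}}{1550}$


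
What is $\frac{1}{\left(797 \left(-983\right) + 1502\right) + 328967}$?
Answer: $- \frac{1}{452982} \approx -2.2076 \cdot 10^{-6}$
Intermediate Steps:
$\frac{1}{\left(797 \left(-983\right) + 1502\right) + 328967} = \frac{1}{\left(-783451 + 1502\right) + 328967} = \frac{1}{-781949 + 328967} = \frac{1}{-452982} = - \frac{1}{452982}$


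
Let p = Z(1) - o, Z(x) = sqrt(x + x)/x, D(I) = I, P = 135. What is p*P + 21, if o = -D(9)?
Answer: 1236 + 135*sqrt(2) ≈ 1426.9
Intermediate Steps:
Z(x) = sqrt(2)/sqrt(x) (Z(x) = sqrt(2*x)/x = (sqrt(2)*sqrt(x))/x = sqrt(2)/sqrt(x))
o = -9 (o = -1*9 = -9)
p = 9 + sqrt(2) (p = sqrt(2)/sqrt(1) - 1*(-9) = sqrt(2)*1 + 9 = sqrt(2) + 9 = 9 + sqrt(2) ≈ 10.414)
p*P + 21 = (9 + sqrt(2))*135 + 21 = (1215 + 135*sqrt(2)) + 21 = 1236 + 135*sqrt(2)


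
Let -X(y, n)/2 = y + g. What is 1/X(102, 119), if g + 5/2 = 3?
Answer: -1/205 ≈ -0.0048781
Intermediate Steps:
g = 1/2 (g = -5/2 + 3 = 1/2 ≈ 0.50000)
X(y, n) = -1 - 2*y (X(y, n) = -2*(y + 1/2) = -2*(1/2 + y) = -1 - 2*y)
1/X(102, 119) = 1/(-1 - 2*102) = 1/(-1 - 204) = 1/(-205) = -1/205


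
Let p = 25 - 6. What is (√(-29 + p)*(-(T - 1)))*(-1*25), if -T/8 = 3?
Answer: -625*I*√10 ≈ -1976.4*I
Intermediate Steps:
T = -24 (T = -8*3 = -24)
p = 19
(√(-29 + p)*(-(T - 1)))*(-1*25) = (√(-29 + 19)*(-(-24 - 1)))*(-1*25) = (√(-10)*(-1*(-25)))*(-25) = ((I*√10)*25)*(-25) = (25*I*√10)*(-25) = -625*I*√10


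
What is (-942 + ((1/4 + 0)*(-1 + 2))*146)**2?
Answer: 3279721/4 ≈ 8.1993e+5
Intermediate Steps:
(-942 + ((1/4 + 0)*(-1 + 2))*146)**2 = (-942 + ((1/4 + 0)*1)*146)**2 = (-942 + ((1/4)*1)*146)**2 = (-942 + (1/4)*146)**2 = (-942 + 73/2)**2 = (-1811/2)**2 = 3279721/4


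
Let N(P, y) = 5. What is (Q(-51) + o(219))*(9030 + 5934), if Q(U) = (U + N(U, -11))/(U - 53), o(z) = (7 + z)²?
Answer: 9936002475/13 ≈ 7.6431e+8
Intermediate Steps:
Q(U) = (5 + U)/(-53 + U) (Q(U) = (U + 5)/(U - 53) = (5 + U)/(-53 + U))
(Q(-51) + o(219))*(9030 + 5934) = ((5 - 51)/(-53 - 51) + (7 + 219)²)*(9030 + 5934) = (-46/(-104) + 226²)*14964 = (-1/104*(-46) + 51076)*14964 = (23/52 + 51076)*14964 = (2655975/52)*14964 = 9936002475/13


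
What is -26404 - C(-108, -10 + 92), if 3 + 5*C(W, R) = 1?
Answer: -132018/5 ≈ -26404.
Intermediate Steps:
C(W, R) = -⅖ (C(W, R) = -⅗ + (⅕)*1 = -⅗ + ⅕ = -⅖)
-26404 - C(-108, -10 + 92) = -26404 - 1*(-⅖) = -26404 + ⅖ = -132018/5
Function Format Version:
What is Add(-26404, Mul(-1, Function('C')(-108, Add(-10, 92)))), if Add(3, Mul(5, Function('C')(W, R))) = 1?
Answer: Rational(-132018, 5) ≈ -26404.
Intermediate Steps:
Function('C')(W, R) = Rational(-2, 5) (Function('C')(W, R) = Add(Rational(-3, 5), Mul(Rational(1, 5), 1)) = Add(Rational(-3, 5), Rational(1, 5)) = Rational(-2, 5))
Add(-26404, Mul(-1, Function('C')(-108, Add(-10, 92)))) = Add(-26404, Mul(-1, Rational(-2, 5))) = Add(-26404, Rational(2, 5)) = Rational(-132018, 5)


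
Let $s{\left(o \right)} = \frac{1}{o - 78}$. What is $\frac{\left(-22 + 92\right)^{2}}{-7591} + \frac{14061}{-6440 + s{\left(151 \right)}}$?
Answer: $- \frac{234776461}{82992403} \approx -2.8289$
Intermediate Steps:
$s{\left(o \right)} = \frac{1}{-78 + o}$
$\frac{\left(-22 + 92\right)^{2}}{-7591} + \frac{14061}{-6440 + s{\left(151 \right)}} = \frac{\left(-22 + 92\right)^{2}}{-7591} + \frac{14061}{-6440 + \frac{1}{-78 + 151}} = 70^{2} \left(- \frac{1}{7591}\right) + \frac{14061}{-6440 + \frac{1}{73}} = 4900 \left(- \frac{1}{7591}\right) + \frac{14061}{-6440 + \frac{1}{73}} = - \frac{4900}{7591} + \frac{14061}{- \frac{470119}{73}} = - \frac{4900}{7591} + 14061 \left(- \frac{73}{470119}\right) = - \frac{4900}{7591} - \frac{23871}{10933} = - \frac{234776461}{82992403}$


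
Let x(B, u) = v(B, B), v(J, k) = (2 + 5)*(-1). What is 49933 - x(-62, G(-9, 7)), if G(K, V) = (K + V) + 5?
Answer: 49940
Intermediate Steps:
v(J, k) = -7 (v(J, k) = 7*(-1) = -7)
G(K, V) = 5 + K + V
x(B, u) = -7
49933 - x(-62, G(-9, 7)) = 49933 - 1*(-7) = 49933 + 7 = 49940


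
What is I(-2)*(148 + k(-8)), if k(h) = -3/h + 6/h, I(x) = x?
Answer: -1181/4 ≈ -295.25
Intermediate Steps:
k(h) = 3/h
I(-2)*(148 + k(-8)) = -2*(148 + 3/(-8)) = -2*(148 + 3*(-⅛)) = -2*(148 - 3/8) = -2*1181/8 = -1181/4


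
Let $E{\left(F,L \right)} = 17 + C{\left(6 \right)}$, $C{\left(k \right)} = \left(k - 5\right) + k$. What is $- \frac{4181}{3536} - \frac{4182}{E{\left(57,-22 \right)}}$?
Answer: $- \frac{620329}{3536} \approx -175.43$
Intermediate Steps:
$C{\left(k \right)} = -5 + 2 k$ ($C{\left(k \right)} = \left(-5 + k\right) + k = -5 + 2 k$)
$E{\left(F,L \right)} = 24$ ($E{\left(F,L \right)} = 17 + \left(-5 + 2 \cdot 6\right) = 17 + \left(-5 + 12\right) = 17 + 7 = 24$)
$- \frac{4181}{3536} - \frac{4182}{E{\left(57,-22 \right)}} = - \frac{4181}{3536} - \frac{4182}{24} = \left(-4181\right) \frac{1}{3536} - \frac{697}{4} = - \frac{4181}{3536} - \frac{697}{4} = - \frac{620329}{3536}$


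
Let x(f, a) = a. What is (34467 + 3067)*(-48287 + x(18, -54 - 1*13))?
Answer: -1814919036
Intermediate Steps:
(34467 + 3067)*(-48287 + x(18, -54 - 1*13)) = (34467 + 3067)*(-48287 + (-54 - 1*13)) = 37534*(-48287 + (-54 - 13)) = 37534*(-48287 - 67) = 37534*(-48354) = -1814919036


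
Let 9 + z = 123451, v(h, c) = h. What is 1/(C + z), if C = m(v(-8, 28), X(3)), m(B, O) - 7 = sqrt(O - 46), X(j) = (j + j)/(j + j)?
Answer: 123449/15239655646 - 3*I*sqrt(5)/15239655646 ≈ 8.1005e-6 - 4.4018e-10*I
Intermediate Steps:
X(j) = 1 (X(j) = (2*j)/((2*j)) = (2*j)*(1/(2*j)) = 1)
m(B, O) = 7 + sqrt(-46 + O) (m(B, O) = 7 + sqrt(O - 46) = 7 + sqrt(-46 + O))
z = 123442 (z = -9 + 123451 = 123442)
C = 7 + 3*I*sqrt(5) (C = 7 + sqrt(-46 + 1) = 7 + sqrt(-45) = 7 + 3*I*sqrt(5) ≈ 7.0 + 6.7082*I)
1/(C + z) = 1/((7 + 3*I*sqrt(5)) + 123442) = 1/(123449 + 3*I*sqrt(5))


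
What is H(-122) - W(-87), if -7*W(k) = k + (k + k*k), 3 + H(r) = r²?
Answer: 111562/7 ≈ 15937.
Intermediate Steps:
H(r) = -3 + r²
W(k) = -2*k/7 - k²/7 (W(k) = -(k + (k + k*k))/7 = -(k + (k + k²))/7 = -(k² + 2*k)/7 = -2*k/7 - k²/7)
H(-122) - W(-87) = (-3 + (-122)²) - (-1)*(-87)*(2 - 87)/7 = (-3 + 14884) - (-1)*(-87)*(-85)/7 = 14881 - 1*(-7395/7) = 14881 + 7395/7 = 111562/7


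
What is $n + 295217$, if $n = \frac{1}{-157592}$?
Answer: $\frac{46523837463}{157592} \approx 2.9522 \cdot 10^{5}$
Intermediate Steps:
$n = - \frac{1}{157592} \approx -6.3455 \cdot 10^{-6}$
$n + 295217 = - \frac{1}{157592} + 295217 = \frac{46523837463}{157592}$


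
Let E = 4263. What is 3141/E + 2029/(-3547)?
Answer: 830500/5040287 ≈ 0.16477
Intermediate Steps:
3141/E + 2029/(-3547) = 3141/4263 + 2029/(-3547) = 3141*(1/4263) + 2029*(-1/3547) = 1047/1421 - 2029/3547 = 830500/5040287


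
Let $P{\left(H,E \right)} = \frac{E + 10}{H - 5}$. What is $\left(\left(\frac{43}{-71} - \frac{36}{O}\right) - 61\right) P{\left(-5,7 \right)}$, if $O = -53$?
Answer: $\frac{1948761}{18815} \approx 103.57$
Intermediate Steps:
$P{\left(H,E \right)} = \frac{10 + E}{-5 + H}$
$\left(\left(\frac{43}{-71} - \frac{36}{O}\right) - 61\right) P{\left(-5,7 \right)} = \left(\left(\frac{43}{-71} - \frac{36}{-53}\right) - 61\right) \frac{10 + 7}{-5 - 5} = \left(\left(43 \left(- \frac{1}{71}\right) - - \frac{36}{53}\right) - 61\right) \frac{1}{-10} \cdot 17 = \left(\left(- \frac{43}{71} + \frac{36}{53}\right) - 61\right) \left(\left(- \frac{1}{10}\right) 17\right) = \left(\frac{277}{3763} - 61\right) \left(- \frac{17}{10}\right) = \left(- \frac{229266}{3763}\right) \left(- \frac{17}{10}\right) = \frac{1948761}{18815}$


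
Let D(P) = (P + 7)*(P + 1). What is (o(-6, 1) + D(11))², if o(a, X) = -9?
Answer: 42849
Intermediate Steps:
D(P) = (1 + P)*(7 + P) (D(P) = (7 + P)*(1 + P) = (1 + P)*(7 + P))
(o(-6, 1) + D(11))² = (-9 + (7 + 11² + 8*11))² = (-9 + (7 + 121 + 88))² = (-9 + 216)² = 207² = 42849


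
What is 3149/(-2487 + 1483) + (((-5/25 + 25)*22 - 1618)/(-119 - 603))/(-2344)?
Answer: -3331464701/1061960920 ≈ -3.1371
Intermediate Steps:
3149/(-2487 + 1483) + (((-5/25 + 25)*22 - 1618)/(-119 - 603))/(-2344) = 3149/(-1004) + (((-5*1/25 + 25)*22 - 1618)/(-722))*(-1/2344) = 3149*(-1/1004) + (((-1/5 + 25)*22 - 1618)*(-1/722))*(-1/2344) = -3149/1004 + (((124/5)*22 - 1618)*(-1/722))*(-1/2344) = -3149/1004 + ((2728/5 - 1618)*(-1/722))*(-1/2344) = -3149/1004 - 5362/5*(-1/722)*(-1/2344) = -3149/1004 + (2681/1805)*(-1/2344) = -3149/1004 - 2681/4230920 = -3331464701/1061960920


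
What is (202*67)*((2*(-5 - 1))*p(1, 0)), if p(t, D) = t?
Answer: -162408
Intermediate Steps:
(202*67)*((2*(-5 - 1))*p(1, 0)) = (202*67)*((2*(-5 - 1))*1) = 13534*((2*(-6))*1) = 13534*(-12*1) = 13534*(-12) = -162408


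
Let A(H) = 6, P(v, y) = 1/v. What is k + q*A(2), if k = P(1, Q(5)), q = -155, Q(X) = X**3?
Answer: -929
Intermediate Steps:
k = 1 (k = 1/1 = 1)
k + q*A(2) = 1 - 155*6 = 1 - 930 = -929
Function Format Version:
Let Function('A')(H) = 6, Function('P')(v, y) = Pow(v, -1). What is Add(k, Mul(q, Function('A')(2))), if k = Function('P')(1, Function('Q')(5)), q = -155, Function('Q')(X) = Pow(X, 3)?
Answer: -929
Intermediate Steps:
k = 1 (k = Pow(1, -1) = 1)
Add(k, Mul(q, Function('A')(2))) = Add(1, Mul(-155, 6)) = Add(1, -930) = -929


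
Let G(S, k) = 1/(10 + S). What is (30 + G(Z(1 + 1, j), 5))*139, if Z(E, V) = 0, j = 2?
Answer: 41839/10 ≈ 4183.9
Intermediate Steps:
(30 + G(Z(1 + 1, j), 5))*139 = (30 + 1/(10 + 0))*139 = (30 + 1/10)*139 = (30 + ⅒)*139 = (301/10)*139 = 41839/10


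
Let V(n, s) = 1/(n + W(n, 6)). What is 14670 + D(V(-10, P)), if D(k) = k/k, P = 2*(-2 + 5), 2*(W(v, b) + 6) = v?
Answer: 14671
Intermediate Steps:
W(v, b) = -6 + v/2
P = 6 (P = 2*3 = 6)
V(n, s) = 1/(-6 + 3*n/2) (V(n, s) = 1/(n + (-6 + n/2)) = 1/(-6 + 3*n/2))
D(k) = 1
14670 + D(V(-10, P)) = 14670 + 1 = 14671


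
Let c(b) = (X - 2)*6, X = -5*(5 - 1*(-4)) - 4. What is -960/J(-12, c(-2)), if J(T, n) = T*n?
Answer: -40/153 ≈ -0.26144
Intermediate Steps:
X = -49 (X = -5*(5 + 4) - 4 = -5*9 - 4 = -45 - 4 = -49)
c(b) = -306 (c(b) = (-49 - 2)*6 = -51*6 = -306)
-960/J(-12, c(-2)) = -960/((-12*(-306))) = -960/3672 = -960*1/3672 = -40/153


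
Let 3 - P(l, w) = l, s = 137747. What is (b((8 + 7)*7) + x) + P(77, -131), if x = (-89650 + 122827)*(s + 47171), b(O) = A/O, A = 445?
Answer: 128835512741/21 ≈ 6.1350e+9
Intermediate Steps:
P(l, w) = 3 - l
b(O) = 445/O
x = 6135024486 (x = (-89650 + 122827)*(137747 + 47171) = 33177*184918 = 6135024486)
(b((8 + 7)*7) + x) + P(77, -131) = (445/(((8 + 7)*7)) + 6135024486) + (3 - 1*77) = (445/((15*7)) + 6135024486) + (3 - 77) = (445/105 + 6135024486) - 74 = (445*(1/105) + 6135024486) - 74 = (89/21 + 6135024486) - 74 = 128835514295/21 - 74 = 128835512741/21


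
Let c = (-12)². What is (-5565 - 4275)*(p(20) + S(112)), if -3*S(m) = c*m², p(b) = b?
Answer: 5924585280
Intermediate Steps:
c = 144
S(m) = -48*m²
(-5565 - 4275)*(p(20) + S(112)) = (-5565 - 4275)*(20 - 48*112²) = -9840*(20 - 48*12544) = -9840*(20 - 602112) = -9840*(-602092) = 5924585280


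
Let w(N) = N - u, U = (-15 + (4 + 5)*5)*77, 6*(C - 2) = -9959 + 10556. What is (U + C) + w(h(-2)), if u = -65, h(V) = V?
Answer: 4949/2 ≈ 2474.5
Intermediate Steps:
C = 203/2 (C = 2 + (-9959 + 10556)/6 = 2 + (1/6)*597 = 2 + 199/2 = 203/2 ≈ 101.50)
U = 2310 (U = (-15 + 9*5)*77 = (-15 + 45)*77 = 30*77 = 2310)
w(N) = 65 + N (w(N) = N - 1*(-65) = N + 65 = 65 + N)
(U + C) + w(h(-2)) = (2310 + 203/2) + (65 - 2) = 4823/2 + 63 = 4949/2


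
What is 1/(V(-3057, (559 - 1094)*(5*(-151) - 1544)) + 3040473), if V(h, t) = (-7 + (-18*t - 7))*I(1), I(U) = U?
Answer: -1/19098911 ≈ -5.2359e-8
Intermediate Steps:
V(h, t) = -14 - 18*t (V(h, t) = (-7 + (-18*t - 7))*1 = (-7 + (-7 - 18*t))*1 = (-14 - 18*t)*1 = -14 - 18*t)
1/(V(-3057, (559 - 1094)*(5*(-151) - 1544)) + 3040473) = 1/((-14 - 18*(559 - 1094)*(5*(-151) - 1544)) + 3040473) = 1/((-14 - (-9630)*(-755 - 1544)) + 3040473) = 1/((-14 - (-9630)*(-2299)) + 3040473) = 1/((-14 - 18*1229965) + 3040473) = 1/((-14 - 22139370) + 3040473) = 1/(-22139384 + 3040473) = 1/(-19098911) = -1/19098911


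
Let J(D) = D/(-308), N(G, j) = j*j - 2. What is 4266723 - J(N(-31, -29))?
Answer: 1314151523/308 ≈ 4.2667e+6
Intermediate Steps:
N(G, j) = -2 + j² (N(G, j) = j² - 2 = -2 + j²)
J(D) = -D/308 (J(D) = D*(-1/308) = -D/308)
4266723 - J(N(-31, -29)) = 4266723 - (-1)*(-2 + (-29)²)/308 = 4266723 - (-1)*(-2 + 841)/308 = 4266723 - (-1)*839/308 = 4266723 - 1*(-839/308) = 4266723 + 839/308 = 1314151523/308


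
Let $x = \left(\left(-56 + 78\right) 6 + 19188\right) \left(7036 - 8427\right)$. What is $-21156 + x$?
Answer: $-26895276$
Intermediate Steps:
$x = -26874120$ ($x = \left(22 \cdot 6 + 19188\right) \left(-1391\right) = \left(132 + 19188\right) \left(-1391\right) = 19320 \left(-1391\right) = -26874120$)
$-21156 + x = -21156 - 26874120 = -26895276$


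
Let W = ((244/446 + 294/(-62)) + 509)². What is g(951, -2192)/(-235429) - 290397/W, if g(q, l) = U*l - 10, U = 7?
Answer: -3080288260232438601/2867085372595815796 ≈ -1.0744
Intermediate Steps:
g(q, l) = -10 + 7*l (g(q, l) = 7*l - 10 = -10 + 7*l)
W = 12178131719524/47789569 (W = ((244*(1/446) + 294*(-1/62)) + 509)² = ((122/223 - 147/31) + 509)² = (-28999/6913 + 509)² = (3489718/6913)² = 12178131719524/47789569 ≈ 2.5483e+5)
g(951, -2192)/(-235429) - 290397/W = (-10 + 7*(-2192))/(-235429) - 290397/12178131719524/47789569 = (-10 - 15344)*(-1/235429) - 290397*47789569/12178131719524 = -15354*(-1/235429) - 13877947468893/12178131719524 = 15354/235429 - 13877947468893/12178131719524 = -3080288260232438601/2867085372595815796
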